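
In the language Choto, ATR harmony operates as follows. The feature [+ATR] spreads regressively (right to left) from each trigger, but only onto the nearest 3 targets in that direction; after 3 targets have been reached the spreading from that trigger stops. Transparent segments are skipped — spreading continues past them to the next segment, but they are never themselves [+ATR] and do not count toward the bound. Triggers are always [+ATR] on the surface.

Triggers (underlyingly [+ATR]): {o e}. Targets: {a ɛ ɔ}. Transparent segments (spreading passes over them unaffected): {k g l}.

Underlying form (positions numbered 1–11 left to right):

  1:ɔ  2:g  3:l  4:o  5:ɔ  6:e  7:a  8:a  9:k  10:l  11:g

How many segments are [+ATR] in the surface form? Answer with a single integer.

From /o/ at 4 leftward: 3 /l/ transparent; 2 /g/ transparent; 1 /ɔ/ → [+ATR]; word edge.
From /e/ at 6 leftward: 5 /ɔ/ → [+ATR]; 4 /o/ is itself a trigger — this domain ends here.
Targets with no active source: positions 7 8 stay [-ATR].
[+ATR] positions on the surface: 1 4 5 6.

4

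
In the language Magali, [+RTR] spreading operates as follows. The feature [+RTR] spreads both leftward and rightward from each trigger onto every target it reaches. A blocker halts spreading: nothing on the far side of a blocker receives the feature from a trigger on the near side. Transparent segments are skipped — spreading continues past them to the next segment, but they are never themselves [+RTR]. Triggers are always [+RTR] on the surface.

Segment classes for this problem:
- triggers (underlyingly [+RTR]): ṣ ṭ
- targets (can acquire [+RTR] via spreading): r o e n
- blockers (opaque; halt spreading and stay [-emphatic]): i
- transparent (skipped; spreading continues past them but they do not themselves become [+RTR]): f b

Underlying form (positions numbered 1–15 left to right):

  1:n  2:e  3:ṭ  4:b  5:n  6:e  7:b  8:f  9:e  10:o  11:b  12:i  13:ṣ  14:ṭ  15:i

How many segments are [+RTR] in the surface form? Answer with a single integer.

From /ṭ/ at 3 rightward: 4 /b/ transparent; 5 /n/ → [+RTR]; 6 /e/ → [+RTR]; 7 /b/ transparent; 8 /f/ transparent; 9 /e/ → [+RTR]; 10 /o/ → [+RTR]; 11 /b/ transparent; 12 /i/ blocks.
From /ṭ/ at 3 leftward: 2 /e/ → [+RTR]; 1 /n/ → [+RTR]; word edge.
From /ṣ/ at 13 rightward: 14 /ṭ/ is itself a trigger — this domain ends here.
From /ṣ/ at 13 leftward: 12 /i/ blocks.
From /ṭ/ at 14 rightward: 15 /i/ blocks.
From /ṭ/ at 14 leftward: 13 /ṣ/ is itself a trigger — this domain ends here.
[+RTR] positions on the surface: 1 2 3 5 6 9 10 13 14.

9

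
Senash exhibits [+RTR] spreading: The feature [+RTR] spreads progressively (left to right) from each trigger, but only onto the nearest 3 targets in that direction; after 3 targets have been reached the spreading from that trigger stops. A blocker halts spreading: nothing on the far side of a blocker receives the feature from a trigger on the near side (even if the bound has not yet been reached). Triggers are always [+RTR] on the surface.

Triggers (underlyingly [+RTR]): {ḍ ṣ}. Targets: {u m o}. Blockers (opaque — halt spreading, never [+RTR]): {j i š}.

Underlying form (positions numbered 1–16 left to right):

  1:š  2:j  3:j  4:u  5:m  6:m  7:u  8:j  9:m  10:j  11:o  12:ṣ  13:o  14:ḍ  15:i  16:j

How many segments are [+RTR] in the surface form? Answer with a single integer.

From /ṣ/ at 12 rightward: 13 /o/ → [+RTR]; 14 /ḍ/ is itself a trigger — this domain ends here.
From /ḍ/ at 14 rightward: 15 /i/ blocks.
Targets with no active source: positions 4 5 6 7 9 11 stay [-emphatic].
[+RTR] positions on the surface: 12 13 14.

3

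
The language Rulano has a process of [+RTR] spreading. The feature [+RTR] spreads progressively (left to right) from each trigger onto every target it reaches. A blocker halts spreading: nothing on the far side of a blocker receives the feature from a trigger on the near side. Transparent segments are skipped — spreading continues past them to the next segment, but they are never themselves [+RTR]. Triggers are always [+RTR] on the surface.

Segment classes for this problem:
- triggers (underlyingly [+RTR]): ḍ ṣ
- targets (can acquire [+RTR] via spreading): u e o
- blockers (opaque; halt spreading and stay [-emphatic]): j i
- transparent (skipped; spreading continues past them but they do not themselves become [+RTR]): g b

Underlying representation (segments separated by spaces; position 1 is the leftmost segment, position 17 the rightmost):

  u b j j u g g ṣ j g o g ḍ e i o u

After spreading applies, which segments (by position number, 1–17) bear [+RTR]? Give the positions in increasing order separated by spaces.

8 13 14

From /ṣ/ at 8 rightward: 9 /j/ blocks.
From /ḍ/ at 13 rightward: 14 /e/ → [+RTR]; 15 /i/ blocks.
Targets with no active source: positions 1 5 11 16 17 stay [-emphatic].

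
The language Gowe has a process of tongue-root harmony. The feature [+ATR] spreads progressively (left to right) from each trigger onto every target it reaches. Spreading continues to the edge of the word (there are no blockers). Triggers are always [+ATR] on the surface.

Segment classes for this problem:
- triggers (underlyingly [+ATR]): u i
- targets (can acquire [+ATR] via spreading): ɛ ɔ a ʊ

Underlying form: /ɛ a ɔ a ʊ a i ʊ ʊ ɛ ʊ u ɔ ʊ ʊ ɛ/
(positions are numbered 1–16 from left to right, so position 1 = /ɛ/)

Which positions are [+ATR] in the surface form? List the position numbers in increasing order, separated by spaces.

7 8 9 10 11 12 13 14 15 16

From /i/ at 7 rightward: 8 /ʊ/ → [+ATR]; 9 /ʊ/ → [+ATR]; 10 /ɛ/ → [+ATR]; 11 /ʊ/ → [+ATR]; 12 /u/ is itself a trigger — this domain ends here.
From /u/ at 12 rightward: 13 /ɔ/ → [+ATR]; 14 /ʊ/ → [+ATR]; 15 /ʊ/ → [+ATR]; 16 /ɛ/ → [+ATR]; word edge.
Targets with no active source: positions 1 2 3 4 5 6 stay [-ATR].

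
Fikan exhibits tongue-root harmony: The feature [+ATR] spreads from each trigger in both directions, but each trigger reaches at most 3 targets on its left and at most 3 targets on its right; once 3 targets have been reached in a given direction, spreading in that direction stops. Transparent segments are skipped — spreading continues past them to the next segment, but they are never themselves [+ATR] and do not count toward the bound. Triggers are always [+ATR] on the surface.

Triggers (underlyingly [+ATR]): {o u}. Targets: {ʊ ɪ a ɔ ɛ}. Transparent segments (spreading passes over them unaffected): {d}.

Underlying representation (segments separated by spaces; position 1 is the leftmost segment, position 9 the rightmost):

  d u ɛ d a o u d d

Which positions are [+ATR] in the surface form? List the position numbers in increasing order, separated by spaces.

2 3 5 6 7

From /u/ at 2 rightward: 3 /ɛ/ → [+ATR]; 4 /d/ transparent; 5 /a/ → [+ATR]; 6 /o/ is itself a trigger — this domain ends here.
From /u/ at 2 leftward: 1 /d/ transparent; word edge.
From /o/ at 6 rightward: 7 /u/ is itself a trigger — this domain ends here.
From /o/ at 6 leftward: 5 /a/ → [+ATR]; 4 /d/ transparent; 3 /ɛ/ → [+ATR]; 2 /u/ is itself a trigger — this domain ends here.
From /u/ at 7 rightward: 8 /d/ transparent; 9 /d/ transparent; word edge.
From /u/ at 7 leftward: 6 /o/ is itself a trigger — this domain ends here.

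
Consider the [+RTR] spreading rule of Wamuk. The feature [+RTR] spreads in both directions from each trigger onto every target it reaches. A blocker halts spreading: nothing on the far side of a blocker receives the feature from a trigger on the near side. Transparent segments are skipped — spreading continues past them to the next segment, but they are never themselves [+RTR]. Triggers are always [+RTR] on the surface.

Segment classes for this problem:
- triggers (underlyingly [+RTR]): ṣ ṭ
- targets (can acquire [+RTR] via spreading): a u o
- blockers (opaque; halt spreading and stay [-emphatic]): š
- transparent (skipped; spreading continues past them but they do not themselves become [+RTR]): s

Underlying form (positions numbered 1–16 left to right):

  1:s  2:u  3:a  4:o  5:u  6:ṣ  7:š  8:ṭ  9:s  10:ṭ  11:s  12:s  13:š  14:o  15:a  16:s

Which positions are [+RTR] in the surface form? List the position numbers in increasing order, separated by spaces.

From /ṣ/ at 6 rightward: 7 /š/ blocks.
From /ṣ/ at 6 leftward: 5 /u/ → [+RTR]; 4 /o/ → [+RTR]; 3 /a/ → [+RTR]; 2 /u/ → [+RTR]; 1 /s/ transparent; word edge.
From /ṭ/ at 8 rightward: 9 /s/ transparent; 10 /ṭ/ is itself a trigger — this domain ends here.
From /ṭ/ at 8 leftward: 7 /š/ blocks.
From /ṭ/ at 10 rightward: 11 /s/ transparent; 12 /s/ transparent; 13 /š/ blocks.
From /ṭ/ at 10 leftward: 9 /s/ transparent; 8 /ṭ/ is itself a trigger — this domain ends here.
Targets with no active source: positions 14 15 stay [-emphatic].

2 3 4 5 6 8 10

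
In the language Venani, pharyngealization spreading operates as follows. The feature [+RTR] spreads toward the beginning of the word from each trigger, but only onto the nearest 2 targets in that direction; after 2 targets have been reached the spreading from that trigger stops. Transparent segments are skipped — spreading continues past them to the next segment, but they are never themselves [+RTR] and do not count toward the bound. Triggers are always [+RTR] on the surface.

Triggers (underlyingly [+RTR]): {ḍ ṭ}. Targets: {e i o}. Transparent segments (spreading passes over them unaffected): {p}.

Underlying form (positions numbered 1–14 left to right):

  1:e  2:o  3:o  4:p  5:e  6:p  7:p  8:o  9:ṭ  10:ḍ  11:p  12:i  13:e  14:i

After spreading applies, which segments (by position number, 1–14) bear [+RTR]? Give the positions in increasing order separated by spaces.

From /ṭ/ at 9 leftward: 8 /o/ → [+RTR]; 7 /p/ transparent; 6 /p/ transparent; 5 /e/ → [+RTR]; bound reached.
From /ḍ/ at 10 leftward: 9 /ṭ/ is itself a trigger — this domain ends here.
Targets with no active source: positions 1 2 3 12 13 14 stay [-emphatic].

5 8 9 10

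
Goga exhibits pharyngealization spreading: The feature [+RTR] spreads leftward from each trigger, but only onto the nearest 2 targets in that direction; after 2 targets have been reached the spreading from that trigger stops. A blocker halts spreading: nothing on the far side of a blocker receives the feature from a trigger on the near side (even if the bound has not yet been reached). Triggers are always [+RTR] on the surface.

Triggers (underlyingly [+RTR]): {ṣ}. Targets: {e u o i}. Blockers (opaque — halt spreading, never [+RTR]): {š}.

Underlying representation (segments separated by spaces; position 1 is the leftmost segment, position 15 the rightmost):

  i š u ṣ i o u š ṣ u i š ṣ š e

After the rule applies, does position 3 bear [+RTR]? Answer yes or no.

yes

From /ṣ/ at 4 leftward: 3 /u/ → [+RTR]; 2 /š/ blocks.
From /ṣ/ at 9 leftward: 8 /š/ blocks.
From /ṣ/ at 13 leftward: 12 /š/ blocks.
Targets with no active source: positions 1 5 6 7 10 11 15 stay [-emphatic].
[+RTR] positions on the surface: 3 4 9 13.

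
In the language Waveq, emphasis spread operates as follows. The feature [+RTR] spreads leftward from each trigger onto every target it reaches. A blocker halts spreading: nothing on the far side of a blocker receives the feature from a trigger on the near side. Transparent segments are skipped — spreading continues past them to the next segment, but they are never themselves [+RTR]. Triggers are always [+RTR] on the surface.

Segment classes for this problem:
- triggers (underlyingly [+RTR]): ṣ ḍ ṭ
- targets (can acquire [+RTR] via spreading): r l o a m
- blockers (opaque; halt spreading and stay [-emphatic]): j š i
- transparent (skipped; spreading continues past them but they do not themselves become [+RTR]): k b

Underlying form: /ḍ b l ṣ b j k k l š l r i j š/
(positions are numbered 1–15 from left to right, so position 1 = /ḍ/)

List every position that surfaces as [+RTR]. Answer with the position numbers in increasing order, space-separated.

1 3 4

From /ḍ/ at 1 leftward: word edge.
From /ṣ/ at 4 leftward: 3 /l/ → [+RTR]; 2 /b/ transparent; 1 /ḍ/ is itself a trigger — this domain ends here.
Targets with no active source: positions 9 11 12 stay [-emphatic].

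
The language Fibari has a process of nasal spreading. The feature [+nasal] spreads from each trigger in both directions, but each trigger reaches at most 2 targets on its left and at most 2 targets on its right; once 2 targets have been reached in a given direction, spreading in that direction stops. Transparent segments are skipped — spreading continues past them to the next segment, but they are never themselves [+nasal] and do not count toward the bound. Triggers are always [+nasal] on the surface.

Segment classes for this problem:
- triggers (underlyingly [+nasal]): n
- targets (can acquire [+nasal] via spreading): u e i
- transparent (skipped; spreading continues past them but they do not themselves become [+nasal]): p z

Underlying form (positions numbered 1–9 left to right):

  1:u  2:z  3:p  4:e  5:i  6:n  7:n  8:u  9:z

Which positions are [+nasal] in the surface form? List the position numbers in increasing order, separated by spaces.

4 5 6 7 8

From /n/ at 6 rightward: 7 /n/ is itself a trigger — this domain ends here.
From /n/ at 6 leftward: 5 /i/ → [+nasal]; 4 /e/ → [+nasal]; bound reached.
From /n/ at 7 rightward: 8 /u/ → [+nasal]; 9 /z/ transparent; word edge.
From /n/ at 7 leftward: 6 /n/ is itself a trigger — this domain ends here.
Target with no active source: position 1 stays [-nasal].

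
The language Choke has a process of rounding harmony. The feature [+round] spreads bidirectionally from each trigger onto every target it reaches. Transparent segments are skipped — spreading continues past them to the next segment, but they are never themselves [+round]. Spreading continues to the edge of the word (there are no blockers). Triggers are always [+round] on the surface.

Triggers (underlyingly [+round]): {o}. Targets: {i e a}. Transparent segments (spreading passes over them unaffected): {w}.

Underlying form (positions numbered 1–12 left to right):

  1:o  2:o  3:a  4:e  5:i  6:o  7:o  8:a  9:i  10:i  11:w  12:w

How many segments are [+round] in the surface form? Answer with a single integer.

From /o/ at 1 rightward: 2 /o/ is itself a trigger — this domain ends here.
From /o/ at 1 leftward: word edge.
From /o/ at 2 rightward: 3 /a/ → [+round]; 4 /e/ → [+round]; 5 /i/ → [+round]; 6 /o/ is itself a trigger — this domain ends here.
From /o/ at 2 leftward: 1 /o/ is itself a trigger — this domain ends here.
From /o/ at 6 rightward: 7 /o/ is itself a trigger — this domain ends here.
From /o/ at 6 leftward: 5 /i/ → [+round]; 4 /e/ → [+round]; 3 /a/ → [+round]; 2 /o/ is itself a trigger — this domain ends here.
From /o/ at 7 rightward: 8 /a/ → [+round]; 9 /i/ → [+round]; 10 /i/ → [+round]; 11 /w/ transparent; 12 /w/ transparent; word edge.
From /o/ at 7 leftward: 6 /o/ is itself a trigger — this domain ends here.
[+round] positions on the surface: 1 2 3 4 5 6 7 8 9 10.

10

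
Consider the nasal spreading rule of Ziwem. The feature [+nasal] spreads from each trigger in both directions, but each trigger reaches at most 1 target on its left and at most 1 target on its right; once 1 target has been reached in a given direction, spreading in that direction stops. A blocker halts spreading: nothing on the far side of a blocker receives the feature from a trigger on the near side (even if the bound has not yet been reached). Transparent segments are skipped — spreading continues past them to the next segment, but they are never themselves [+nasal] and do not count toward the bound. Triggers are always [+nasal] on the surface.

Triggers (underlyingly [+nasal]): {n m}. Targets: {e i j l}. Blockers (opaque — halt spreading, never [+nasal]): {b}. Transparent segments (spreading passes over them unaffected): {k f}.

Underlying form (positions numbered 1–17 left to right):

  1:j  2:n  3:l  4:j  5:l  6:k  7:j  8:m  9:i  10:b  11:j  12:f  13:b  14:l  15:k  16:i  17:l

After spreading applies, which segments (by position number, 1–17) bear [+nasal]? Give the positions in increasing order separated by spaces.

1 2 3 7 8 9

From /n/ at 2 rightward: 3 /l/ → [+nasal]; bound reached.
From /n/ at 2 leftward: 1 /j/ → [+nasal]; bound reached.
From /m/ at 8 rightward: 9 /i/ → [+nasal]; bound reached.
From /m/ at 8 leftward: 7 /j/ → [+nasal]; bound reached.
Targets with no active source: positions 4 5 11 14 16 17 stay [-nasal].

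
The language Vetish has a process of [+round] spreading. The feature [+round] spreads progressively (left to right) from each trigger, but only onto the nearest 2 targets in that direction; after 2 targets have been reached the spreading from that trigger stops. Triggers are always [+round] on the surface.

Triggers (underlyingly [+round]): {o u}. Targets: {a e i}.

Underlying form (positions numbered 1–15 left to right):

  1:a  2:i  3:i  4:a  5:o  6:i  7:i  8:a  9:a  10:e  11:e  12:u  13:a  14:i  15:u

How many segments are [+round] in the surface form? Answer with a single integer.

From /o/ at 5 rightward: 6 /i/ → [+round]; 7 /i/ → [+round]; bound reached.
From /u/ at 12 rightward: 13 /a/ → [+round]; 14 /i/ → [+round]; bound reached.
From /u/ at 15 rightward: word edge.
Targets with no active source: positions 1 2 3 4 8 9 10 11 stay [-round].
[+round] positions on the surface: 5 6 7 12 13 14 15.

7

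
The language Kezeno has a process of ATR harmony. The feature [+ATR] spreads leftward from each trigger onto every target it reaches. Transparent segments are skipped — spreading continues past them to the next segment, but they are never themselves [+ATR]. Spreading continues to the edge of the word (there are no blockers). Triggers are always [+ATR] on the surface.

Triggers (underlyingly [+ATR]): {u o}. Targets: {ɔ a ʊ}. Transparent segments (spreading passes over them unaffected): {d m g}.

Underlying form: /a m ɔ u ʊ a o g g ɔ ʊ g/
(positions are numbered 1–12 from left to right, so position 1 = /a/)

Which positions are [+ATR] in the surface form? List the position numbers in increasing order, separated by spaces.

From /u/ at 4 leftward: 3 /ɔ/ → [+ATR]; 2 /m/ transparent; 1 /a/ → [+ATR]; word edge.
From /o/ at 7 leftward: 6 /a/ → [+ATR]; 5 /ʊ/ → [+ATR]; 4 /u/ is itself a trigger — this domain ends here.
Targets with no active source: positions 10 11 stay [-ATR].

1 3 4 5 6 7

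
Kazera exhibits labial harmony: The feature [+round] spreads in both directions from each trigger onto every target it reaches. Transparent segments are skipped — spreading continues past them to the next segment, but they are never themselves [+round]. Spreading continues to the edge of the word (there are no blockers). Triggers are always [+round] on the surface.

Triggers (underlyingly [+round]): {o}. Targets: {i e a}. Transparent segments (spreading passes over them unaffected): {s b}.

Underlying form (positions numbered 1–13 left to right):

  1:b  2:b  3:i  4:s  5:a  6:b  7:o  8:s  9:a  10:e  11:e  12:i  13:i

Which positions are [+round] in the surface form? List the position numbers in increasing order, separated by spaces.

From /o/ at 7 rightward: 8 /s/ transparent; 9 /a/ → [+round]; 10 /e/ → [+round]; 11 /e/ → [+round]; 12 /i/ → [+round]; 13 /i/ → [+round]; word edge.
From /o/ at 7 leftward: 6 /b/ transparent; 5 /a/ → [+round]; 4 /s/ transparent; 3 /i/ → [+round]; 2 /b/ transparent; 1 /b/ transparent; word edge.

3 5 7 9 10 11 12 13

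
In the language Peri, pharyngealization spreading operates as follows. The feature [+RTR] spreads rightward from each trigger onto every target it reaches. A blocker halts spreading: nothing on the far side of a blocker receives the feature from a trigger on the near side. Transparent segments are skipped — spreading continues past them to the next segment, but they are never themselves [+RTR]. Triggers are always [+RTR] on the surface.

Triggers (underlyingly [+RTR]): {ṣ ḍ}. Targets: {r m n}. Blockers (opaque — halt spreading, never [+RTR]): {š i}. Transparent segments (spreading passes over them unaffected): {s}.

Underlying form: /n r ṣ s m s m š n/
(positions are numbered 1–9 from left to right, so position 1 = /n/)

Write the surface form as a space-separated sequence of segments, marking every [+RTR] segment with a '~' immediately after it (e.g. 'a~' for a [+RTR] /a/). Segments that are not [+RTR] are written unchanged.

From /ṣ/ at 3 rightward: 4 /s/ transparent; 5 /m/ → [+RTR]; 6 /s/ transparent; 7 /m/ → [+RTR]; 8 /š/ blocks.
Targets with no active source: positions 1 2 9 stay [-emphatic].
[+RTR] positions on the surface: 3 5 7.

n r ṣ~ s m~ s m~ š n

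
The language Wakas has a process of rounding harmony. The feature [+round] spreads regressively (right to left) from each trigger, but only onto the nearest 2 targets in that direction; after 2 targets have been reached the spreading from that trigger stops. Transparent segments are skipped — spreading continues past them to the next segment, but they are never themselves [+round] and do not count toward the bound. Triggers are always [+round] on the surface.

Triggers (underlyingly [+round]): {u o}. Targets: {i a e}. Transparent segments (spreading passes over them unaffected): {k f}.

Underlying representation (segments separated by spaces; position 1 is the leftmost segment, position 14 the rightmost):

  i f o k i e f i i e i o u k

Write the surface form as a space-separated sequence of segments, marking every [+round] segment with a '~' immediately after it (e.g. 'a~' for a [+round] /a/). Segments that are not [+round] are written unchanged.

i~ f o~ k i e f i i e~ i~ o~ u~ k

From /o/ at 3 leftward: 2 /f/ transparent; 1 /i/ → [+round]; word edge.
From /o/ at 12 leftward: 11 /i/ → [+round]; 10 /e/ → [+round]; bound reached.
From /u/ at 13 leftward: 12 /o/ is itself a trigger — this domain ends here.
Targets with no active source: positions 5 6 8 9 stay [-round].
[+round] positions on the surface: 1 3 10 11 12 13.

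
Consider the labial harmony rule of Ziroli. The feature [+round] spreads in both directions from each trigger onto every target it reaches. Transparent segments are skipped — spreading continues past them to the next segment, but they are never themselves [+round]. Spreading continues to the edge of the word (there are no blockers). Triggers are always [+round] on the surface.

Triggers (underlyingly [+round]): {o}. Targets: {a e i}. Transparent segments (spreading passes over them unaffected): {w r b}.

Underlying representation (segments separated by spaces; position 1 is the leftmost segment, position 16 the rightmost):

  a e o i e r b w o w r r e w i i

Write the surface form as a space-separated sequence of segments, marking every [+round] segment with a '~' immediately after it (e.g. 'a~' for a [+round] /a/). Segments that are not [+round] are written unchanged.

a~ e~ o~ i~ e~ r b w o~ w r r e~ w i~ i~

From /o/ at 3 rightward: 4 /i/ → [+round]; 5 /e/ → [+round]; 6 /r/ transparent; 7 /b/ transparent; 8 /w/ transparent; 9 /o/ is itself a trigger — this domain ends here.
From /o/ at 3 leftward: 2 /e/ → [+round]; 1 /a/ → [+round]; word edge.
From /o/ at 9 rightward: 10 /w/ transparent; 11 /r/ transparent; 12 /r/ transparent; 13 /e/ → [+round]; 14 /w/ transparent; 15 /i/ → [+round]; 16 /i/ → [+round]; word edge.
From /o/ at 9 leftward: 8 /w/ transparent; 7 /b/ transparent; 6 /r/ transparent; 5 /e/ → [+round]; 4 /i/ → [+round]; 3 /o/ is itself a trigger — this domain ends here.
[+round] positions on the surface: 1 2 3 4 5 9 13 15 16.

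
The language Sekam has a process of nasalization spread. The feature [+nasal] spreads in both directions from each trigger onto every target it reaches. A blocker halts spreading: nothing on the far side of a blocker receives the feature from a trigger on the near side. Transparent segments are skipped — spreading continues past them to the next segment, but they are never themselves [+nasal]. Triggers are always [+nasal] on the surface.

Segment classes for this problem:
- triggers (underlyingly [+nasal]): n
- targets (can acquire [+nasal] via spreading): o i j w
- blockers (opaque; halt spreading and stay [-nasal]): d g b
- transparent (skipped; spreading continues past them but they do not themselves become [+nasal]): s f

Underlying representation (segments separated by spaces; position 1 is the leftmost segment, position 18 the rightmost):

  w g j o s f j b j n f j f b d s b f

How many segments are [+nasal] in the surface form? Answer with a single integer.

From /n/ at 10 rightward: 11 /f/ transparent; 12 /j/ → [+nasal]; 13 /f/ transparent; 14 /b/ blocks.
From /n/ at 10 leftward: 9 /j/ → [+nasal]; 8 /b/ blocks.
Targets with no active source: positions 1 3 4 7 stay [-nasal].
[+nasal] positions on the surface: 9 10 12.

3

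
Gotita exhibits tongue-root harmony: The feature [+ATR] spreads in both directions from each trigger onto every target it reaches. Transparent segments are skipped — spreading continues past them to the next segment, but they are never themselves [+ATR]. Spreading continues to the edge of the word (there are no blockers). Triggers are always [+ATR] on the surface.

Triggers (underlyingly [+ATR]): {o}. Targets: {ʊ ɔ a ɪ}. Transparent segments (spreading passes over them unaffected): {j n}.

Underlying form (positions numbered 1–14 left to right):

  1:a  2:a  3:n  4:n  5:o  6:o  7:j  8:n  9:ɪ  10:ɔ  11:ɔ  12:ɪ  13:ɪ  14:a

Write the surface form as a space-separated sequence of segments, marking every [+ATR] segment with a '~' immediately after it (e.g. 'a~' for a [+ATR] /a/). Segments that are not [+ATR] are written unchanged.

a~ a~ n n o~ o~ j n ɪ~ ɔ~ ɔ~ ɪ~ ɪ~ a~

From /o/ at 5 rightward: 6 /o/ is itself a trigger — this domain ends here.
From /o/ at 5 leftward: 4 /n/ transparent; 3 /n/ transparent; 2 /a/ → [+ATR]; 1 /a/ → [+ATR]; word edge.
From /o/ at 6 rightward: 7 /j/ transparent; 8 /n/ transparent; 9 /ɪ/ → [+ATR]; 10 /ɔ/ → [+ATR]; 11 /ɔ/ → [+ATR]; 12 /ɪ/ → [+ATR]; 13 /ɪ/ → [+ATR]; 14 /a/ → [+ATR]; word edge.
From /o/ at 6 leftward: 5 /o/ is itself a trigger — this domain ends here.
[+ATR] positions on the surface: 1 2 5 6 9 10 11 12 13 14.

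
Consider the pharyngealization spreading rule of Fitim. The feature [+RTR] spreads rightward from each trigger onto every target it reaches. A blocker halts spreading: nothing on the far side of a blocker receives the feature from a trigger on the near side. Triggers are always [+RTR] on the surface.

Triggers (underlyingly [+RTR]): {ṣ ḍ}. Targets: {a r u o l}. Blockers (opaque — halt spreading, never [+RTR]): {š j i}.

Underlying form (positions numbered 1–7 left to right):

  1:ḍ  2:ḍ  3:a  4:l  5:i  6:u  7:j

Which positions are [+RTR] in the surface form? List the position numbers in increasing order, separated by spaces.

1 2 3 4

From /ḍ/ at 1 rightward: 2 /ḍ/ is itself a trigger — this domain ends here.
From /ḍ/ at 2 rightward: 3 /a/ → [+RTR]; 4 /l/ → [+RTR]; 5 /i/ blocks.
Target with no active source: position 6 stays [-emphatic].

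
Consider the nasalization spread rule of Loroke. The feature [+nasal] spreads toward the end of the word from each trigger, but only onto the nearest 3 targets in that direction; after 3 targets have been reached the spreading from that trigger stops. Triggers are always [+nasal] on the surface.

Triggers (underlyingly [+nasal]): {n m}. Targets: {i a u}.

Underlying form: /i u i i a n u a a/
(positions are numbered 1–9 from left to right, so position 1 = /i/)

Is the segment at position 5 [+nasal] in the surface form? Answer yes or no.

no

From /n/ at 6 rightward: 7 /u/ → [+nasal]; 8 /a/ → [+nasal]; 9 /a/ → [+nasal]; bound reached.
Targets with no active source: positions 1 2 3 4 5 stay [-nasal].
[+nasal] positions on the surface: 6 7 8 9.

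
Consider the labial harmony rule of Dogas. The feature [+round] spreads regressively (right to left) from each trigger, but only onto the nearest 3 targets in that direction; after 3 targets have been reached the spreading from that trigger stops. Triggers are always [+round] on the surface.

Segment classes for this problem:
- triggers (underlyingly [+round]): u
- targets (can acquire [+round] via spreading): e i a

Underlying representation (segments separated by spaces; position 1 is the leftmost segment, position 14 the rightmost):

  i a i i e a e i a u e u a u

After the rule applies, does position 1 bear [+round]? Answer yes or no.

From /u/ at 10 leftward: 9 /a/ → [+round]; 8 /i/ → [+round]; 7 /e/ → [+round]; bound reached.
From /u/ at 12 leftward: 11 /e/ → [+round]; 10 /u/ is itself a trigger — this domain ends here.
From /u/ at 14 leftward: 13 /a/ → [+round]; 12 /u/ is itself a trigger — this domain ends here.
Targets with no active source: positions 1 2 3 4 5 6 stay [-round].
[+round] positions on the surface: 7 8 9 10 11 12 13 14.

no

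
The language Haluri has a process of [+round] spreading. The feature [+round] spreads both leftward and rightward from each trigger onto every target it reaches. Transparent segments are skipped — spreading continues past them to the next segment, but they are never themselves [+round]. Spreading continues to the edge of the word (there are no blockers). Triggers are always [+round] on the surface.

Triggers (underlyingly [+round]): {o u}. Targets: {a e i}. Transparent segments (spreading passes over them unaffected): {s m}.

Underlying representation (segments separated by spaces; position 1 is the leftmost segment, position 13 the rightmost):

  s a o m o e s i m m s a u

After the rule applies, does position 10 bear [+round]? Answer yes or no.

From /o/ at 3 rightward: 4 /m/ transparent; 5 /o/ is itself a trigger — this domain ends here.
From /o/ at 3 leftward: 2 /a/ → [+round]; 1 /s/ transparent; word edge.
From /o/ at 5 rightward: 6 /e/ → [+round]; 7 /s/ transparent; 8 /i/ → [+round]; 9 /m/ transparent; 10 /m/ transparent; 11 /s/ transparent; 12 /a/ → [+round]; 13 /u/ is itself a trigger — this domain ends here.
From /o/ at 5 leftward: 4 /m/ transparent; 3 /o/ is itself a trigger — this domain ends here.
From /u/ at 13 rightward: word edge.
From /u/ at 13 leftward: 12 /a/ → [+round]; 11 /s/ transparent; 10 /m/ transparent; 9 /m/ transparent; 8 /i/ → [+round]; 7 /s/ transparent; 6 /e/ → [+round]; 5 /o/ is itself a trigger — this domain ends here.
[+round] positions on the surface: 2 3 5 6 8 12 13.

no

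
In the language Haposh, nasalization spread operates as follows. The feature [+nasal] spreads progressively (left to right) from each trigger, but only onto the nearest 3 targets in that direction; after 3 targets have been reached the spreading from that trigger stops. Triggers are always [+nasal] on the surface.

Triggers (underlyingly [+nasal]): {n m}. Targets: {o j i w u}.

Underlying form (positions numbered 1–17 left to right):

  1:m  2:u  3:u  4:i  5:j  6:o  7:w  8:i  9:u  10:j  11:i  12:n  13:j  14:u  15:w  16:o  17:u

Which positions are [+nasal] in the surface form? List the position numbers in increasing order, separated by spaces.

From /m/ at 1 rightward: 2 /u/ → [+nasal]; 3 /u/ → [+nasal]; 4 /i/ → [+nasal]; bound reached.
From /n/ at 12 rightward: 13 /j/ → [+nasal]; 14 /u/ → [+nasal]; 15 /w/ → [+nasal]; bound reached.
Targets with no active source: positions 5 6 7 8 9 10 11 16 17 stay [-nasal].

1 2 3 4 12 13 14 15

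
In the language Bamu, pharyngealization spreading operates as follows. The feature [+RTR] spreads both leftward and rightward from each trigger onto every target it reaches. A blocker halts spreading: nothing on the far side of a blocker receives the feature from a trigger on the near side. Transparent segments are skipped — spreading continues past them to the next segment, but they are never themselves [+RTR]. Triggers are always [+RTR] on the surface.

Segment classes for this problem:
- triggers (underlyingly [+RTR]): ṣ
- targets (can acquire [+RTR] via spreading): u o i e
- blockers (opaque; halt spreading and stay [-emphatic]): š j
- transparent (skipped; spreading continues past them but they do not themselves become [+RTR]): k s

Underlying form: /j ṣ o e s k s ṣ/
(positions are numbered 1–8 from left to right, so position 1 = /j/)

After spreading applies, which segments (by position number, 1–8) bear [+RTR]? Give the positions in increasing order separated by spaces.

2 3 4 8

From /ṣ/ at 2 rightward: 3 /o/ → [+RTR]; 4 /e/ → [+RTR]; 5 /s/ transparent; 6 /k/ transparent; 7 /s/ transparent; 8 /ṣ/ is itself a trigger — this domain ends here.
From /ṣ/ at 2 leftward: 1 /j/ blocks.
From /ṣ/ at 8 rightward: word edge.
From /ṣ/ at 8 leftward: 7 /s/ transparent; 6 /k/ transparent; 5 /s/ transparent; 4 /e/ → [+RTR]; 3 /o/ → [+RTR]; 2 /ṣ/ is itself a trigger — this domain ends here.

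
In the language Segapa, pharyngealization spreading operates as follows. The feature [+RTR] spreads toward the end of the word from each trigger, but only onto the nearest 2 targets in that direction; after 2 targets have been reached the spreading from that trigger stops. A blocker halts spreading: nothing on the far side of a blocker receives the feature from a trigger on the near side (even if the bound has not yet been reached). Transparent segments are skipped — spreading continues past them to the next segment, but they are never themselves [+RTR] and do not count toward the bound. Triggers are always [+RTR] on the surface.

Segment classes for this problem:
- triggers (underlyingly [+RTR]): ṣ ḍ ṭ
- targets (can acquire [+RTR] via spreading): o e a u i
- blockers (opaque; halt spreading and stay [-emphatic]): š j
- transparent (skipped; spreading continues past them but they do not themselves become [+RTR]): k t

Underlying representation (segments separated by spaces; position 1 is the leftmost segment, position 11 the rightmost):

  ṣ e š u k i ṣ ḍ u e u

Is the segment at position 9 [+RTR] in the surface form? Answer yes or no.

From /ṣ/ at 1 rightward: 2 /e/ → [+RTR]; 3 /š/ blocks.
From /ṣ/ at 7 rightward: 8 /ḍ/ is itself a trigger — this domain ends here.
From /ḍ/ at 8 rightward: 9 /u/ → [+RTR]; 10 /e/ → [+RTR]; bound reached.
Targets with no active source: positions 4 6 11 stay [-emphatic].
[+RTR] positions on the surface: 1 2 7 8 9 10.

yes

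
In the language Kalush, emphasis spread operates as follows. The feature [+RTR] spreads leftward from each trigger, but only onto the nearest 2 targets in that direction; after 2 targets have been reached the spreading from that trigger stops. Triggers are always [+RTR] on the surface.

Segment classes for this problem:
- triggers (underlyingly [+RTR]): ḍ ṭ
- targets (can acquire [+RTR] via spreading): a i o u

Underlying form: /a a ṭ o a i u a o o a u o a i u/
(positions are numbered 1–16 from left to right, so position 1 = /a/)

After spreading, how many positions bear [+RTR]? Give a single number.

From /ṭ/ at 3 leftward: 2 /a/ → [+RTR]; 1 /a/ → [+RTR]; bound reached.
Targets with no active source: positions 4 5 6 7 8 9 10 11 12 13 14 15 16 stay [-emphatic].
[+RTR] positions on the surface: 1 2 3.

3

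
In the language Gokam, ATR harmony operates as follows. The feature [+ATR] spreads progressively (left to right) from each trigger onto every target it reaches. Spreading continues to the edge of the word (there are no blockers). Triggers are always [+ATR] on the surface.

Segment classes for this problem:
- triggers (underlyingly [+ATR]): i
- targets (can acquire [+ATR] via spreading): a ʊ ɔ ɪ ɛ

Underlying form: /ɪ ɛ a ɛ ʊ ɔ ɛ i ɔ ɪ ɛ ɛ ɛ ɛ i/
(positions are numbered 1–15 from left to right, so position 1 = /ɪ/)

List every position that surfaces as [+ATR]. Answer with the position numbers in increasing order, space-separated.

From /i/ at 8 rightward: 9 /ɔ/ → [+ATR]; 10 /ɪ/ → [+ATR]; 11 /ɛ/ → [+ATR]; 12 /ɛ/ → [+ATR]; 13 /ɛ/ → [+ATR]; 14 /ɛ/ → [+ATR]; 15 /i/ is itself a trigger — this domain ends here.
From /i/ at 15 rightward: word edge.
Targets with no active source: positions 1 2 3 4 5 6 7 stay [-ATR].

8 9 10 11 12 13 14 15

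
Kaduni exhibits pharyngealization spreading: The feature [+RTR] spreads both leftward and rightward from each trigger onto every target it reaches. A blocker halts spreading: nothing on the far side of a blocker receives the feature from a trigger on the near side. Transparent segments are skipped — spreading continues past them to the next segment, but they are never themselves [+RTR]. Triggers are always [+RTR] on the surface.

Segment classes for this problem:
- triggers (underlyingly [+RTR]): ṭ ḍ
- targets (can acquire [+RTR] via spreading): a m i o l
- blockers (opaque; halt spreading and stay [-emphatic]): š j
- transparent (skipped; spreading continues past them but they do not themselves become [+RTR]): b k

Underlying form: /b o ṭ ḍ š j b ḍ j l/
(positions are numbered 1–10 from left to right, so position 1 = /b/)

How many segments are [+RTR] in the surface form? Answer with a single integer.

From /ṭ/ at 3 rightward: 4 /ḍ/ is itself a trigger — this domain ends here.
From /ṭ/ at 3 leftward: 2 /o/ → [+RTR]; 1 /b/ transparent; word edge.
From /ḍ/ at 4 rightward: 5 /š/ blocks.
From /ḍ/ at 4 leftward: 3 /ṭ/ is itself a trigger — this domain ends here.
From /ḍ/ at 8 rightward: 9 /j/ blocks.
From /ḍ/ at 8 leftward: 7 /b/ transparent; 6 /j/ blocks.
Target with no active source: position 10 stays [-emphatic].
[+RTR] positions on the surface: 2 3 4 8.

4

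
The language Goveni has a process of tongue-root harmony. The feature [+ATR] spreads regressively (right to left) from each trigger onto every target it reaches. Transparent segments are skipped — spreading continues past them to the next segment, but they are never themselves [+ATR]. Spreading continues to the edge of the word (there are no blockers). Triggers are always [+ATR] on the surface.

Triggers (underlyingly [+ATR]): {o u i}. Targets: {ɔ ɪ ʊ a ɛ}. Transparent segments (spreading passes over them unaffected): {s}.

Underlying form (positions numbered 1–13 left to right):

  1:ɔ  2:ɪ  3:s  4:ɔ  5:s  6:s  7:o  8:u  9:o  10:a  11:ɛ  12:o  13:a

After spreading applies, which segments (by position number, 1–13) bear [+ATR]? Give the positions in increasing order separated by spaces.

From /o/ at 7 leftward: 6 /s/ transparent; 5 /s/ transparent; 4 /ɔ/ → [+ATR]; 3 /s/ transparent; 2 /ɪ/ → [+ATR]; 1 /ɔ/ → [+ATR]; word edge.
From /u/ at 8 leftward: 7 /o/ is itself a trigger — this domain ends here.
From /o/ at 9 leftward: 8 /u/ is itself a trigger — this domain ends here.
From /o/ at 12 leftward: 11 /ɛ/ → [+ATR]; 10 /a/ → [+ATR]; 9 /o/ is itself a trigger — this domain ends here.
Target with no active source: position 13 stays [-ATR].

1 2 4 7 8 9 10 11 12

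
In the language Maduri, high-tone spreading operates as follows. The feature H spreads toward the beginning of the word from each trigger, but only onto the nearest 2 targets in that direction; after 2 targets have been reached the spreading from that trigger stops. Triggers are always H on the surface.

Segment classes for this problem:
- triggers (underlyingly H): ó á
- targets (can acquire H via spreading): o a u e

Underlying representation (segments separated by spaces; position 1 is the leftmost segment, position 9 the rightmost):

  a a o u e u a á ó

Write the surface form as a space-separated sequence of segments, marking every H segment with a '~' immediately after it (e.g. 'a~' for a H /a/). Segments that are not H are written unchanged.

From /á/ at 8 leftward: 7 /a/ → H; 6 /u/ → H; bound reached.
From /ó/ at 9 leftward: 8 /á/ is itself a trigger — this domain ends here.
Targets with no active source: positions 1 2 3 4 5 stay [-high tone].
H positions on the surface: 6 7 8 9.

a a o u e u~ a~ á~ ó~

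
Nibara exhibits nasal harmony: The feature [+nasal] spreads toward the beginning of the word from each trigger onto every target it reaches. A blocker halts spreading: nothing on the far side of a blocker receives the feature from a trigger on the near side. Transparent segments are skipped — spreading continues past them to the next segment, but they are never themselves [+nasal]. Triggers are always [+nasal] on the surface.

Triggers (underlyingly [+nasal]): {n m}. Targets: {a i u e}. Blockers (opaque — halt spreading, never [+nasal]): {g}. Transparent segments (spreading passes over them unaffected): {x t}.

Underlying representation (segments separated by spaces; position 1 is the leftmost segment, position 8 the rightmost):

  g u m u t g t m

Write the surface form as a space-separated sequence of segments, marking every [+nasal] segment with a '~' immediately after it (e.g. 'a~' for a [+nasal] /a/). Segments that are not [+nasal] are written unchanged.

g u~ m~ u t g t m~

From /m/ at 3 leftward: 2 /u/ → [+nasal]; 1 /g/ blocks.
From /m/ at 8 leftward: 7 /t/ transparent; 6 /g/ blocks.
Target with no active source: position 4 stays [-nasal].
[+nasal] positions on the surface: 2 3 8.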